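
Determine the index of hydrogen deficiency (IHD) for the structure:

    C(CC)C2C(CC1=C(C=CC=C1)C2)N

Molecular formula from the SMILES: C13H19N.
DoU = (2C + 2 + N − H − X)/2 = (2·13 + 2 + 1 − 19 − 0)/2 = 10/2 = 5.
(Structurally: 2 ring(s) + 3 π bond(s) = 5.)

5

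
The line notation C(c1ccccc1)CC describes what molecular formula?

Heavy atoms from the SMILES: 9 C.
Implicit hydrogens by atom environment:
  5 × C (aromatic): 1 H each → 5
  2 × C: 2 H each → 4
  1 × C: 3 H
  1 × C (aromatic): no H
  Total hydrogens = 12.
Molecular formula: C9H12

C9H12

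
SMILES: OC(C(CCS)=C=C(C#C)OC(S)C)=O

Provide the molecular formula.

Heavy atoms from the SMILES: 10 C, 3 O, 2 S.
Implicit hydrogens by atom environment:
  5 × C: no H
  2 × C: 2 H each → 4
  2 × C: 1 H each → 2
  2 × O: no H
  2 × S: 1 H each → 2
  1 × C: 3 H
  1 × O: 1 H
  Total hydrogens = 12.
Molecular formula: C10H12O3S2

C10H12O3S2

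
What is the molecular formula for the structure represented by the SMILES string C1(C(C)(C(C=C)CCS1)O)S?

Heavy atoms from the SMILES: 8 C, 1 O, 2 S.
Implicit hydrogens by atom environment:
  3 × C: 2 H each → 6
  3 × C: 1 H each → 3
  1 × C: 3 H
  1 × C: no H
  1 × O: 1 H
  1 × S: 1 H
  1 × S: no H
  Total hydrogens = 14.
Molecular formula: C8H14OS2

C8H14OS2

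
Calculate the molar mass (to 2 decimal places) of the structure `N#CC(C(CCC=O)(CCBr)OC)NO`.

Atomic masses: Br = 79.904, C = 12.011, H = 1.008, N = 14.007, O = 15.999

279.13

Molecular formula: C9H15BrN2O3.
M = 1×79.904 + 9×12.011 + 15×1.008 + 2×14.007 + 3×15.999 = 279.13 g/mol.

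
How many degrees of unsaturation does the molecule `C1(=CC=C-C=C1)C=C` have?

5

Molecular formula from the SMILES: C8H8.
DoU = (2C + 2 + N − H − X)/2 = (2·8 + 2 + 0 − 8 − 0)/2 = 10/2 = 5.
(Structurally: 1 ring(s) + 4 π bond(s) = 5.)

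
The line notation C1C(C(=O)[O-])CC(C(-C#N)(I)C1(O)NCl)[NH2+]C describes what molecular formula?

C9H13ClIN3O3

Heavy atoms from the SMILES: 9 C, 1 Cl, 1 I, 3 N, 3 O.
Implicit hydrogens by atom environment:
  4 × C: no H
  2 × C: 2 H each → 4
  2 × C: 1 H each → 2
  1 × C: 3 H
  1 × Cl: no H
  1 × I: no H
  1 × N (charge +1): 2 H
  1 × N: 1 H
  1 × N: no H
  1 × O: 1 H
  1 × O: no H
  1 × O (charge -1): no H
  Total hydrogens = 13.
Molecular formula: C9H13ClIN3O3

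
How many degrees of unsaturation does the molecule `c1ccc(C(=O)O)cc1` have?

5

Molecular formula from the SMILES: C7H6O2.
DoU = (2C + 2 + N − H − X)/2 = (2·7 + 2 + 0 − 6 − 0)/2 = 10/2 = 5.
(Structurally: 1 ring(s) + 4 π bond(s) = 5.)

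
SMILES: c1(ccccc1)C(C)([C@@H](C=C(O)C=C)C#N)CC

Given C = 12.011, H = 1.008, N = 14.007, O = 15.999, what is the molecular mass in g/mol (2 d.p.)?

Molecular formula: C16H19NO.
M = 16×12.011 + 19×1.008 + 1×14.007 + 1×15.999 = 241.33 g/mol.

241.33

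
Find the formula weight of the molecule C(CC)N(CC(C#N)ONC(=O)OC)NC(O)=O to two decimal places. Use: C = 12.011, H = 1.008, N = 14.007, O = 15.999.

260.25

Molecular formula: C9H16N4O5.
M = 9×12.011 + 16×1.008 + 4×14.007 + 5×15.999 = 260.25 g/mol.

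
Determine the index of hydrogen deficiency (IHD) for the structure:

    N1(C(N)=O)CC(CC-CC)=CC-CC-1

Molecular formula from the SMILES: C11H20N2O.
DoU = (2C + 2 + N − H − X)/2 = (2·11 + 2 + 2 − 20 − 0)/2 = 6/2 = 3.
(Structurally: 1 ring(s) + 2 π bond(s) = 3.)

3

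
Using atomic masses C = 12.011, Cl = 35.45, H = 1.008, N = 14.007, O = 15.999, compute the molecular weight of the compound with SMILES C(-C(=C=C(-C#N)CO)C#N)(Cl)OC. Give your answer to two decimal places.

Molecular formula: C8H7ClN2O2.
M = 8×12.011 + 1×35.45 + 7×1.008 + 2×14.007 + 2×15.999 = 198.61 g/mol.

198.61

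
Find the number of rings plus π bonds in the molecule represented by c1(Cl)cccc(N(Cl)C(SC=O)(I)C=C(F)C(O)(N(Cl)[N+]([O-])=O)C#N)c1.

9

Molecular formula from the SMILES: C12H7Cl3FIN4O4S.
DoU = (2C + 2 + N − H − X)/2 = (2·12 + 2 + 4 − 7 − 5)/2 = 18/2 = 9.
(Structurally: 1 ring(s) + 8 π bond(s) = 9.)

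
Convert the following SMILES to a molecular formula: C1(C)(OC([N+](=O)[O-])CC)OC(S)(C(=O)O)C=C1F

Heavy atoms from the SMILES: 9 C, 1 F, 1 N, 6 O, 1 S.
Implicit hydrogens by atom environment:
  4 × C: no H
  4 × O: no H
  2 × C: 3 H each → 6
  2 × C: 1 H each → 2
  1 × C: 2 H
  1 × F: no H
  1 × N (charge +1): no H
  1 × O: 1 H
  1 × O (charge -1): no H
  1 × S: 1 H
  Total hydrogens = 12.
Molecular formula: C9H12FNO6S

C9H12FNO6S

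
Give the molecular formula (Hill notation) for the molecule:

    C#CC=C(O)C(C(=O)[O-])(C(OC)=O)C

C9H9O5-

Heavy atoms from the SMILES: 9 C, 5 O.
Implicit hydrogens by atom environment:
  5 × C: no H
  3 × O: no H
  2 × C: 3 H each → 6
  2 × C: 1 H each → 2
  1 × O: 1 H
  1 × O (charge -1): no H
  Total hydrogens = 9.
Net charge -1.
Molecular formula: C9H9O5-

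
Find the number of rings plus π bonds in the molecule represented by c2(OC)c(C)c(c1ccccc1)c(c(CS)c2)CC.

8

Molecular formula from the SMILES: C17H20OS.
DoU = (2C + 2 + N − H − X)/2 = (2·17 + 2 + 0 − 20 − 0)/2 = 16/2 = 8.
(Structurally: 2 ring(s) + 6 π bond(s) = 8.)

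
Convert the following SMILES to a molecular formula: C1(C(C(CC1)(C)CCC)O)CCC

Heavy atoms from the SMILES: 12 C, 1 O.
Implicit hydrogens by atom environment:
  6 × C: 2 H each → 12
  3 × C: 3 H each → 9
  2 × C: 1 H each → 2
  1 × C: no H
  1 × O: 1 H
  Total hydrogens = 24.
Molecular formula: C12H24O

C12H24O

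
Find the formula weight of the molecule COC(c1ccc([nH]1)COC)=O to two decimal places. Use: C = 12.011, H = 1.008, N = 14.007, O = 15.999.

169.18

Molecular formula: C8H11NO3.
M = 8×12.011 + 11×1.008 + 1×14.007 + 3×15.999 = 169.18 g/mol.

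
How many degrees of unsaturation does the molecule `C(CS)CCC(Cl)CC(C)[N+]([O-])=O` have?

Molecular formula from the SMILES: C8H16ClNO2S.
DoU = (2C + 2 + N − H − X)/2 = (2·8 + 2 + 1 − 16 − 1)/2 = 2/2 = 1.
(Structurally: 0 ring(s) + 1 π bond(s) = 1.)

1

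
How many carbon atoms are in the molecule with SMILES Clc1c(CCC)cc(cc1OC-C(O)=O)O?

The symbol for carbon appears 11 times in the SMILES. Lowercase c denotes aromatic carbon and counts toward C.

11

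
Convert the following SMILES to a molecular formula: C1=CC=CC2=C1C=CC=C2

Heavy atoms from the SMILES: 10 C.
Implicit hydrogens by atom environment:
  8 × C (aromatic): 1 H each → 8
  2 × C (aromatic): no H
  Total hydrogens = 8.
Molecular formula: C10H8

C10H8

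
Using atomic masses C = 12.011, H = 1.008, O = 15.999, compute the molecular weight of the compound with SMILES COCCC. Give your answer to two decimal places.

74.12

Molecular formula: C4H10O.
M = 4×12.011 + 10×1.008 + 1×15.999 = 74.12 g/mol.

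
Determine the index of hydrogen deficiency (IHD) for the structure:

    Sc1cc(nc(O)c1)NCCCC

4

Molecular formula from the SMILES: C9H14N2OS.
DoU = (2C + 2 + N − H − X)/2 = (2·9 + 2 + 2 − 14 − 0)/2 = 8/2 = 4.
(Structurally: 1 ring(s) + 3 π bond(s) = 4.)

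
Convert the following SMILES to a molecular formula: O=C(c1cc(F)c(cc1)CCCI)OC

C11H12FIO2

Heavy atoms from the SMILES: 11 C, 1 F, 1 I, 2 O.
Implicit hydrogens by atom environment:
  3 × C: 2 H each → 6
  3 × C (aromatic): 1 H each → 3
  3 × C (aromatic): no H
  2 × O: no H
  1 × C: 3 H
  1 × C: no H
  1 × F: no H
  1 × I: no H
  Total hydrogens = 12.
Molecular formula: C11H12FIO2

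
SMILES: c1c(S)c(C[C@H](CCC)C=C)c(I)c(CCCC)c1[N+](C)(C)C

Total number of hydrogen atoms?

Hydrogens are implicit in SMILES; fill each atom to its normal valence:
  7 × C: 2 H each → 14
  5 × C: 3 H each → 15
  5 × C (aromatic): no H
  2 × C: 1 H each → 2
  1 × C (aromatic): 1 H
  1 × I: no H
  1 × N (charge +1): no H
  1 × S: 1 H
  Total hydrogens = 33.

33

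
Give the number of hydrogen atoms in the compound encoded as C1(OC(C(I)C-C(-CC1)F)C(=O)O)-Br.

Hydrogens are implicit in SMILES; fill each atom to its normal valence:
  4 × C: 1 H each → 4
  3 × C: 2 H each → 6
  2 × O: no H
  1 × Br: no H
  1 × C: no H
  1 × F: no H
  1 × I: no H
  1 × O: 1 H
  Total hydrogens = 11.

11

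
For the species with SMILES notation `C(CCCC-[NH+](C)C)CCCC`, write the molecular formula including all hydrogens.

C11H26N+

Heavy atoms from the SMILES: 11 C, 1 N.
Implicit hydrogens by atom environment:
  8 × C: 2 H each → 16
  3 × C: 3 H each → 9
  1 × N (charge +1): 1 H
  Total hydrogens = 26.
Net charge +1.
Molecular formula: C11H26N+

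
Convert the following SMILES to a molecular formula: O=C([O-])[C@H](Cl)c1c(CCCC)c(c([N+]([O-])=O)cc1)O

Heavy atoms from the SMILES: 12 C, 1 Cl, 1 N, 5 O.
Implicit hydrogens by atom environment:
  4 × C (aromatic): no H
  3 × C: 2 H each → 6
  2 × C (aromatic): 1 H each → 2
  2 × O: no H
  2 × O (charge -1): no H
  1 × C: 3 H
  1 × C: 1 H
  1 × C: no H
  1 × Cl: no H
  1 × N (charge +1): no H
  1 × O: 1 H
  Total hydrogens = 13.
Net charge -1.
Molecular formula: C12H13ClNO5-

C12H13ClNO5-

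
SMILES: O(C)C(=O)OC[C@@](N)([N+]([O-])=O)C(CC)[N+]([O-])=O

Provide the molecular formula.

Heavy atoms from the SMILES: 7 C, 3 N, 7 O.
Implicit hydrogens by atom environment:
  5 × O: no H
  2 × C: 3 H each → 6
  2 × C: 2 H each → 4
  2 × C: no H
  2 × N (charge +1): no H
  2 × O (charge -1): no H
  1 × C: 1 H
  1 × N: 2 H
  Total hydrogens = 13.
Molecular formula: C7H13N3O7

C7H13N3O7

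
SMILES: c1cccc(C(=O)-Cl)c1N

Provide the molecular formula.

C7H6ClNO

Heavy atoms from the SMILES: 7 C, 1 Cl, 1 N, 1 O.
Implicit hydrogens by atom environment:
  4 × C (aromatic): 1 H each → 4
  2 × C (aromatic): no H
  1 × C: no H
  1 × Cl: no H
  1 × N: 2 H
  1 × O: no H
  Total hydrogens = 6.
Molecular formula: C7H6ClNO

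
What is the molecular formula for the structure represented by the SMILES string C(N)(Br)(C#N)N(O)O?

Heavy atoms from the SMILES: 1 Br, 2 C, 3 N, 2 O.
Implicit hydrogens by atom environment:
  2 × C: no H
  2 × N: no H
  2 × O: 1 H each → 2
  1 × Br: no H
  1 × N: 2 H
  Total hydrogens = 4.
Molecular formula: C2H4BrN3O2

C2H4BrN3O2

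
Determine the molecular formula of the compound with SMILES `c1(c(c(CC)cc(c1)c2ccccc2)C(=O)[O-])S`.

C15H13O2S-

Heavy atoms from the SMILES: 15 C, 2 O, 1 S.
Implicit hydrogens by atom environment:
  7 × C (aromatic): 1 H each → 7
  5 × C (aromatic): no H
  1 × C: 3 H
  1 × C: 2 H
  1 × C: no H
  1 × O: no H
  1 × O (charge -1): no H
  1 × S: 1 H
  Total hydrogens = 13.
Net charge -1.
Molecular formula: C15H13O2S-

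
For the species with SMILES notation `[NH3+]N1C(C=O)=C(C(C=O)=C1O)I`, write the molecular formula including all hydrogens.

Heavy atoms from the SMILES: 6 C, 1 I, 2 N, 3 O.
Implicit hydrogens by atom environment:
  4 × C (aromatic): no H
  2 × C: 1 H each → 2
  2 × O: no H
  1 × I: no H
  1 × N (charge +1): 3 H
  1 × N (aromatic): no H
  1 × O: 1 H
  Total hydrogens = 6.
Net charge +1.
Molecular formula: C6H6IN2O3+

C6H6IN2O3+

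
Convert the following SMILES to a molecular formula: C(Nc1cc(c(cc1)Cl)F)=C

Heavy atoms from the SMILES: 8 C, 1 Cl, 1 F, 1 N.
Implicit hydrogens by atom environment:
  3 × C (aromatic): 1 H each → 3
  3 × C (aromatic): no H
  1 × C: 2 H
  1 × C: 1 H
  1 × Cl: no H
  1 × F: no H
  1 × N: 1 H
  Total hydrogens = 7.
Molecular formula: C8H7ClFN

C8H7ClFN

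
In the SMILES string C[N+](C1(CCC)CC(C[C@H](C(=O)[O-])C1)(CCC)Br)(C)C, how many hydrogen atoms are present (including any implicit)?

Hydrogens are implicit in SMILES; fill each atom to its normal valence:
  7 × C: 2 H each → 14
  5 × C: 3 H each → 15
  3 × C: no H
  1 × Br: no H
  1 × C: 1 H
  1 × N (charge +1): no H
  1 × O: no H
  1 × O (charge -1): no H
  Total hydrogens = 30.

30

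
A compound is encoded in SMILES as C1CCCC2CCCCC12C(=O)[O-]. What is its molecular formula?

C11H17O2-

Heavy atoms from the SMILES: 11 C, 2 O.
Implicit hydrogens by atom environment:
  8 × C: 2 H each → 16
  2 × C: no H
  1 × C: 1 H
  1 × O: no H
  1 × O (charge -1): no H
  Total hydrogens = 17.
Net charge -1.
Molecular formula: C11H17O2-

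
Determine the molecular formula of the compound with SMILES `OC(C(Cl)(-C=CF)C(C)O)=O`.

C6H8ClFO3

Heavy atoms from the SMILES: 6 C, 1 Cl, 1 F, 3 O.
Implicit hydrogens by atom environment:
  3 × C: 1 H each → 3
  2 × C: no H
  2 × O: 1 H each → 2
  1 × C: 3 H
  1 × Cl: no H
  1 × F: no H
  1 × O: no H
  Total hydrogens = 8.
Molecular formula: C6H8ClFO3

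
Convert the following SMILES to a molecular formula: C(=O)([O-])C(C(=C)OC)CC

C7H11O3-

Heavy atoms from the SMILES: 7 C, 3 O.
Implicit hydrogens by atom environment:
  2 × C: 3 H each → 6
  2 × C: 2 H each → 4
  2 × C: no H
  2 × O: no H
  1 × C: 1 H
  1 × O (charge -1): no H
  Total hydrogens = 11.
Net charge -1.
Molecular formula: C7H11O3-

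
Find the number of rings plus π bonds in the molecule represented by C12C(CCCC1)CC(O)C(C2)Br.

2

Molecular formula from the SMILES: C10H17BrO.
DoU = (2C + 2 + N − H − X)/2 = (2·10 + 2 + 0 − 17 − 1)/2 = 4/2 = 2.
(Structurally: 2 ring(s) + 0 π bond(s) = 2.)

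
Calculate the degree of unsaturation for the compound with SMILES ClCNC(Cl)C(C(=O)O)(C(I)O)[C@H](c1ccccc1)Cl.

5

Molecular formula from the SMILES: C12H13Cl3INO3.
DoU = (2C + 2 + N − H − X)/2 = (2·12 + 2 + 1 − 13 − 4)/2 = 10/2 = 5.
(Structurally: 1 ring(s) + 4 π bond(s) = 5.)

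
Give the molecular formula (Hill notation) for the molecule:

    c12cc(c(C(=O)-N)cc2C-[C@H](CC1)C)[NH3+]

Heavy atoms from the SMILES: 12 C, 2 N, 1 O.
Implicit hydrogens by atom environment:
  4 × C (aromatic): no H
  3 × C: 2 H each → 6
  2 × C (aromatic): 1 H each → 2
  1 × C: 3 H
  1 × C: 1 H
  1 × C: no H
  1 × N (charge +1): 3 H
  1 × N: 2 H
  1 × O: no H
  Total hydrogens = 17.
Net charge +1.
Molecular formula: C12H17N2O+

C12H17N2O+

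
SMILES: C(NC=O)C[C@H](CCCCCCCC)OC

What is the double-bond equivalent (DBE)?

1

Molecular formula from the SMILES: C13H27NO2.
DoU = (2C + 2 + N − H − X)/2 = (2·13 + 2 + 1 − 27 − 0)/2 = 2/2 = 1.
(Structurally: 0 ring(s) + 1 π bond(s) = 1.)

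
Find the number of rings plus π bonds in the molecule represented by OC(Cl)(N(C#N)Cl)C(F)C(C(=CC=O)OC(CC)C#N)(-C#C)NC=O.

9

Molecular formula from the SMILES: C14H13Cl2FN4O4.
DoU = (2C + 2 + N − H − X)/2 = (2·14 + 2 + 4 − 13 − 3)/2 = 18/2 = 9.
(Structurally: 0 ring(s) + 9 π bond(s) = 9.)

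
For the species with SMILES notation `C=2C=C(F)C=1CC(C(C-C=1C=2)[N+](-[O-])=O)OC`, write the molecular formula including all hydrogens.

Heavy atoms from the SMILES: 11 C, 1 F, 1 N, 3 O.
Implicit hydrogens by atom environment:
  3 × C (aromatic): 1 H each → 3
  3 × C (aromatic): no H
  2 × C: 2 H each → 4
  2 × C: 1 H each → 2
  2 × O: no H
  1 × C: 3 H
  1 × F: no H
  1 × N (charge +1): no H
  1 × O (charge -1): no H
  Total hydrogens = 12.
Molecular formula: C11H12FNO3

C11H12FNO3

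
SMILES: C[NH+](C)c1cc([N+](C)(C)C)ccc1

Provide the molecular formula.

[C11H20N2]2+

Heavy atoms from the SMILES: 11 C, 2 N.
Implicit hydrogens by atom environment:
  5 × C: 3 H each → 15
  4 × C (aromatic): 1 H each → 4
  2 × C (aromatic): no H
  1 × N (charge +1): 1 H
  1 × N (charge +1): no H
  Total hydrogens = 20.
Net charge +2.
Molecular formula: [C11H20N2]2+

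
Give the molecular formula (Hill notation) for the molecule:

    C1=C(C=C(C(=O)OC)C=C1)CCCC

C12H16O2

Heavy atoms from the SMILES: 12 C, 2 O.
Implicit hydrogens by atom environment:
  4 × C (aromatic): 1 H each → 4
  3 × C: 2 H each → 6
  2 × C: 3 H each → 6
  2 × C (aromatic): no H
  2 × O: no H
  1 × C: no H
  Total hydrogens = 16.
Molecular formula: C12H16O2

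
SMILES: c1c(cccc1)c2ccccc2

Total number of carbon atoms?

The symbol for carbon appears 12 times in the SMILES. Lowercase c denotes aromatic carbon and counts toward C.

12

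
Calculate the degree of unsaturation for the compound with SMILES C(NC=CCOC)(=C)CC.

Molecular formula from the SMILES: C8H15NO.
DoU = (2C + 2 + N − H − X)/2 = (2·8 + 2 + 1 − 15 − 0)/2 = 4/2 = 2.
(Structurally: 0 ring(s) + 2 π bond(s) = 2.)

2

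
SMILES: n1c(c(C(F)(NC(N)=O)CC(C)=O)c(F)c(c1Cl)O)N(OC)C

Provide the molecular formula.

C12H15ClF2N4O4

Heavy atoms from the SMILES: 12 C, 1 Cl, 2 F, 4 N, 4 O.
Implicit hydrogens by atom environment:
  5 × C (aromatic): no H
  3 × C: 3 H each → 9
  3 × C: no H
  3 × O: no H
  2 × F: no H
  1 × C: 2 H
  1 × Cl: no H
  1 × N: 2 H
  1 × N: 1 H
  1 × N (aromatic): no H
  1 × N: no H
  1 × O: 1 H
  Total hydrogens = 15.
Molecular formula: C12H15ClF2N4O4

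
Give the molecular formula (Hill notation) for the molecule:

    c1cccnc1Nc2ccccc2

C11H10N2

Heavy atoms from the SMILES: 11 C, 2 N.
Implicit hydrogens by atom environment:
  9 × C (aromatic): 1 H each → 9
  2 × C (aromatic): no H
  1 × N: 1 H
  1 × N (aromatic): no H
  Total hydrogens = 10.
Molecular formula: C11H10N2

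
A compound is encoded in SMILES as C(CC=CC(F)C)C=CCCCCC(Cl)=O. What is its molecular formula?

C13H20ClFO

Heavy atoms from the SMILES: 13 C, 1 Cl, 1 F, 1 O.
Implicit hydrogens by atom environment:
  6 × C: 2 H each → 12
  5 × C: 1 H each → 5
  1 × C: 3 H
  1 × C: no H
  1 × Cl: no H
  1 × F: no H
  1 × O: no H
  Total hydrogens = 20.
Molecular formula: C13H20ClFO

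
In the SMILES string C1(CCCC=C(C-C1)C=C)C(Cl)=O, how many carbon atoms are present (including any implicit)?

11

The symbol for carbon appears 11 times in the SMILES. (Cl is a single chlorine, not C + l.)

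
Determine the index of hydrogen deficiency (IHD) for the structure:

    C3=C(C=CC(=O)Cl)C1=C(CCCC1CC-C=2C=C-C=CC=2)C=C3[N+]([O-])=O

Molecular formula from the SMILES: C21H20ClNO3.
DoU = (2C + 2 + N − H − X)/2 = (2·21 + 2 + 1 − 20 − 1)/2 = 24/2 = 12.
(Structurally: 3 ring(s) + 9 π bond(s) = 12.)

12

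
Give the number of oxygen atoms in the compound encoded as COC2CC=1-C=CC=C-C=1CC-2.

The symbol for oxygen appears 1 time in the SMILES.

1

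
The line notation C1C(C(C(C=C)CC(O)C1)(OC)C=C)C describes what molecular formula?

Heavy atoms from the SMILES: 13 C, 2 O.
Implicit hydrogens by atom environment:
  5 × C: 2 H each → 10
  5 × C: 1 H each → 5
  2 × C: 3 H each → 6
  1 × C: no H
  1 × O: 1 H
  1 × O: no H
  Total hydrogens = 22.
Molecular formula: C13H22O2

C13H22O2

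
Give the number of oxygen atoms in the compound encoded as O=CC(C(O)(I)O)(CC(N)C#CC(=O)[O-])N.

5

The symbol for oxygen appears 5 times in the SMILES.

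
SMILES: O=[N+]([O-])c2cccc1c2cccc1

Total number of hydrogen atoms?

Hydrogens are implicit in SMILES; fill each atom to its normal valence:
  7 × C (aromatic): 1 H each → 7
  3 × C (aromatic): no H
  1 × N (charge +1): no H
  1 × O: no H
  1 × O (charge -1): no H
  Total hydrogens = 7.

7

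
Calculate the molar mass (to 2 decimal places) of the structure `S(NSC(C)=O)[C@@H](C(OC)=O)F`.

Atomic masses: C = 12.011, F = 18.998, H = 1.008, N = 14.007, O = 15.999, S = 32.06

Molecular formula: C5H8FNO3S2.
M = 5×12.011 + 1×18.998 + 8×1.008 + 1×14.007 + 3×15.999 + 2×32.06 = 213.24 g/mol.

213.24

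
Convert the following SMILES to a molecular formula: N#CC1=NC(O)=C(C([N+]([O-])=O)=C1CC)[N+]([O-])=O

Heavy atoms from the SMILES: 8 C, 4 N, 5 O.
Implicit hydrogens by atom environment:
  5 × C (aromatic): no H
  2 × N (charge +1): no H
  2 × O: no H
  2 × O (charge -1): no H
  1 × C: 3 H
  1 × C: 2 H
  1 × C: no H
  1 × N (aromatic): no H
  1 × N: no H
  1 × O: 1 H
  Total hydrogens = 6.
Molecular formula: C8H6N4O5

C8H6N4O5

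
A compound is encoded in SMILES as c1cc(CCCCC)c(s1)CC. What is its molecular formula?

Heavy atoms from the SMILES: 11 C, 1 S.
Implicit hydrogens by atom environment:
  5 × C: 2 H each → 10
  2 × C: 3 H each → 6
  2 × C (aromatic): 1 H each → 2
  2 × C (aromatic): no H
  1 × S (aromatic): no H
  Total hydrogens = 18.
Molecular formula: C11H18S

C11H18S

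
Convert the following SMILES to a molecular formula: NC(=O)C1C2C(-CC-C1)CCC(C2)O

Heavy atoms from the SMILES: 11 C, 1 N, 2 O.
Implicit hydrogens by atom environment:
  6 × C: 2 H each → 12
  4 × C: 1 H each → 4
  1 × C: no H
  1 × N: 2 H
  1 × O: 1 H
  1 × O: no H
  Total hydrogens = 19.
Molecular formula: C11H19NO2

C11H19NO2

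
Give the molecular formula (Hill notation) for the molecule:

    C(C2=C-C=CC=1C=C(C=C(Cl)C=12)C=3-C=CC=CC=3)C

Heavy atoms from the SMILES: 18 C, 1 Cl.
Implicit hydrogens by atom environment:
  10 × C (aromatic): 1 H each → 10
  6 × C (aromatic): no H
  1 × C: 3 H
  1 × C: 2 H
  1 × Cl: no H
  Total hydrogens = 15.
Molecular formula: C18H15Cl

C18H15Cl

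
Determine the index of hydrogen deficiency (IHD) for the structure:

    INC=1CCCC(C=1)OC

Molecular formula from the SMILES: C7H12INO.
DoU = (2C + 2 + N − H − X)/2 = (2·7 + 2 + 1 − 12 − 1)/2 = 4/2 = 2.
(Structurally: 1 ring(s) + 1 π bond(s) = 2.)

2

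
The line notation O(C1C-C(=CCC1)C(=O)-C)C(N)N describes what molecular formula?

C9H16N2O2

Heavy atoms from the SMILES: 9 C, 2 N, 2 O.
Implicit hydrogens by atom environment:
  3 × C: 2 H each → 6
  3 × C: 1 H each → 3
  2 × C: no H
  2 × N: 2 H each → 4
  2 × O: no H
  1 × C: 3 H
  Total hydrogens = 16.
Molecular formula: C9H16N2O2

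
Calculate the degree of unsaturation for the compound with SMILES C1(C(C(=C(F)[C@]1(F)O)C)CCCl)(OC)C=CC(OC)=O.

Molecular formula from the SMILES: C13H17ClF2O4.
DoU = (2C + 2 + N − H − X)/2 = (2·13 + 2 + 0 − 17 − 3)/2 = 8/2 = 4.
(Structurally: 1 ring(s) + 3 π bond(s) = 4.)

4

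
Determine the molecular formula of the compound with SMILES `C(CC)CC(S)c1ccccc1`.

C11H16S

Heavy atoms from the SMILES: 11 C, 1 S.
Implicit hydrogens by atom environment:
  5 × C (aromatic): 1 H each → 5
  3 × C: 2 H each → 6
  1 × C: 3 H
  1 × C: 1 H
  1 × C (aromatic): no H
  1 × S: 1 H
  Total hydrogens = 16.
Molecular formula: C11H16S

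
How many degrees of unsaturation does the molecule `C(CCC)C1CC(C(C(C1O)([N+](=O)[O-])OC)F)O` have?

2

Molecular formula from the SMILES: C11H20FNO5.
DoU = (2C + 2 + N − H − X)/2 = (2·11 + 2 + 1 − 20 − 1)/2 = 4/2 = 2.
(Structurally: 1 ring(s) + 1 π bond(s) = 2.)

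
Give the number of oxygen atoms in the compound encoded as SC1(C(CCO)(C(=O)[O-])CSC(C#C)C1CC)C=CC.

The symbol for oxygen appears 3 times in the SMILES.

3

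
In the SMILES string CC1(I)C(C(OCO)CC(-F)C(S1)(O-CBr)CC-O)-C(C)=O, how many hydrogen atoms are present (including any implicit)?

21

Hydrogens are implicit in SMILES; fill each atom to its normal valence:
  5 × C: 2 H each → 10
  3 × C: 1 H each → 3
  3 × C: no H
  3 × O: no H
  2 × C: 3 H each → 6
  2 × O: 1 H each → 2
  1 × Br: no H
  1 × F: no H
  1 × I: no H
  1 × S: no H
  Total hydrogens = 21.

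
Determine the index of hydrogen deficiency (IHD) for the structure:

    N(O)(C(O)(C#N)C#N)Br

Molecular formula from the SMILES: C3H2BrN3O2.
DoU = (2C + 2 + N − H − X)/2 = (2·3 + 2 + 3 − 2 − 1)/2 = 8/2 = 4.
(Structurally: 0 ring(s) + 4 π bond(s) = 4.)

4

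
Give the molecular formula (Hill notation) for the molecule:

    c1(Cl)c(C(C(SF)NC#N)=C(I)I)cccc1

Heavy atoms from the SMILES: 10 C, 1 Cl, 1 F, 2 I, 2 N, 1 S.
Implicit hydrogens by atom environment:
  4 × C (aromatic): 1 H each → 4
  3 × C: no H
  2 × C (aromatic): no H
  2 × I: no H
  1 × C: 1 H
  1 × Cl: no H
  1 × F: no H
  1 × N: 1 H
  1 × N: no H
  1 × S: no H
  Total hydrogens = 6.
Molecular formula: C10H6ClFI2N2S

C10H6ClFI2N2S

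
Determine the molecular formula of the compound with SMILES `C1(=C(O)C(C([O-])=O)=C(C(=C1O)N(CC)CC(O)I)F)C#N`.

Heavy atoms from the SMILES: 12 C, 1 F, 1 I, 2 N, 5 O.
Implicit hydrogens by atom environment:
  6 × C (aromatic): no H
  3 × O: 1 H each → 3
  2 × C: 2 H each → 4
  2 × C: no H
  2 × N: no H
  1 × C: 3 H
  1 × C: 1 H
  1 × F: no H
  1 × I: no H
  1 × O: no H
  1 × O (charge -1): no H
  Total hydrogens = 11.
Net charge -1.
Molecular formula: C12H11FIN2O5-

C12H11FIN2O5-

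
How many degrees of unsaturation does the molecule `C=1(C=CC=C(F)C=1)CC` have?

4

Molecular formula from the SMILES: C8H9F.
DoU = (2C + 2 + N − H − X)/2 = (2·8 + 2 + 0 − 9 − 1)/2 = 8/2 = 4.
(Structurally: 1 ring(s) + 3 π bond(s) = 4.)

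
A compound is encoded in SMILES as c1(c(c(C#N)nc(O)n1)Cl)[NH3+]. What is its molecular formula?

Heavy atoms from the SMILES: 5 C, 1 Cl, 4 N, 1 O.
Implicit hydrogens by atom environment:
  4 × C (aromatic): no H
  2 × N (aromatic): no H
  1 × C: no H
  1 × Cl: no H
  1 × N (charge +1): 3 H
  1 × N: no H
  1 × O: 1 H
  Total hydrogens = 4.
Net charge +1.
Molecular formula: C5H4ClN4O+

C5H4ClN4O+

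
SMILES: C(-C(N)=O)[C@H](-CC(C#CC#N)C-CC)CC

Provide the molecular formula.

Heavy atoms from the SMILES: 13 C, 2 N, 1 O.
Implicit hydrogens by atom environment:
  5 × C: 2 H each → 10
  4 × C: no H
  2 × C: 3 H each → 6
  2 × C: 1 H each → 2
  1 × N: 2 H
  1 × N: no H
  1 × O: no H
  Total hydrogens = 20.
Molecular formula: C13H20N2O

C13H20N2O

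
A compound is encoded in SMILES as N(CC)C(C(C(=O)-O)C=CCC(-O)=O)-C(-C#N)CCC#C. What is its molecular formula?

Heavy atoms from the SMILES: 15 C, 2 N, 4 O.
Implicit hydrogens by atom environment:
  6 × C: 1 H each → 6
  4 × C: 2 H each → 8
  4 × C: no H
  2 × O: 1 H each → 2
  2 × O: no H
  1 × C: 3 H
  1 × N: 1 H
  1 × N: no H
  Total hydrogens = 20.
Molecular formula: C15H20N2O4

C15H20N2O4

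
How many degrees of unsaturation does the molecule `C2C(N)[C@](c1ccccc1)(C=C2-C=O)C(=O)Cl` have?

8

Molecular formula from the SMILES: C13H12ClNO2.
DoU = (2C + 2 + N − H − X)/2 = (2·13 + 2 + 1 − 12 − 1)/2 = 16/2 = 8.
(Structurally: 2 ring(s) + 6 π bond(s) = 8.)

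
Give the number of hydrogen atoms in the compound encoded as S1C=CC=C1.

Hydrogens are implicit in SMILES; fill each atom to its normal valence:
  4 × C (aromatic): 1 H each → 4
  1 × S (aromatic): no H
  Total hydrogens = 4.

4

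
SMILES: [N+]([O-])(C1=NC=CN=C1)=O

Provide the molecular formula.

C4H3N3O2

Heavy atoms from the SMILES: 4 C, 3 N, 2 O.
Implicit hydrogens by atom environment:
  3 × C (aromatic): 1 H each → 3
  2 × N (aromatic): no H
  1 × C (aromatic): no H
  1 × N (charge +1): no H
  1 × O: no H
  1 × O (charge -1): no H
  Total hydrogens = 3.
Molecular formula: C4H3N3O2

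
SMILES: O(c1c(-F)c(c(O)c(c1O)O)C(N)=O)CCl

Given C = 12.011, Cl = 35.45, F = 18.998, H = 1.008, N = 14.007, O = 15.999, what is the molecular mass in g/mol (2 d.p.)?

251.59

Molecular formula: C8H7ClFNO5.
M = 8×12.011 + 1×35.45 + 1×18.998 + 7×1.008 + 1×14.007 + 5×15.999 = 251.59 g/mol.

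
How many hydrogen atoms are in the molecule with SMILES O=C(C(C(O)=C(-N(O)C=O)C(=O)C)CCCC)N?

Hydrogens are implicit in SMILES; fill each atom to its normal valence:
  4 × C: no H
  3 × C: 2 H each → 6
  3 × O: no H
  2 × C: 3 H each → 6
  2 × C: 1 H each → 2
  2 × O: 1 H each → 2
  1 × N: 2 H
  1 × N: no H
  Total hydrogens = 18.

18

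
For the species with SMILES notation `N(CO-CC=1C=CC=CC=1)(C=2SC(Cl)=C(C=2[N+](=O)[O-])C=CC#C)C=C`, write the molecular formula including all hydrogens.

Heavy atoms from the SMILES: 18 C, 1 Cl, 2 N, 3 O, 1 S.
Implicit hydrogens by atom environment:
  5 × C (aromatic): 1 H each → 5
  5 × C (aromatic): no H
  4 × C: 1 H each → 4
  3 × C: 2 H each → 6
  2 × O: no H
  1 × C: no H
  1 × Cl: no H
  1 × N: no H
  1 × N (charge +1): no H
  1 × O (charge -1): no H
  1 × S (aromatic): no H
  Total hydrogens = 15.
Molecular formula: C18H15ClN2O3S

C18H15ClN2O3S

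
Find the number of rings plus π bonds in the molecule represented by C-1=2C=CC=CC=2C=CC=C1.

Molecular formula from the SMILES: C10H8.
DoU = (2C + 2 + N − H − X)/2 = (2·10 + 2 + 0 − 8 − 0)/2 = 14/2 = 7.
(Structurally: 2 ring(s) + 5 π bond(s) = 7.)

7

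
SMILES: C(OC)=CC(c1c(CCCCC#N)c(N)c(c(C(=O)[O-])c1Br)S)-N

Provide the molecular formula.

Heavy atoms from the SMILES: 1 Br, 16 C, 3 N, 3 O, 1 S.
Implicit hydrogens by atom environment:
  6 × C (aromatic): no H
  4 × C: 2 H each → 8
  3 × C: 1 H each → 3
  2 × C: no H
  2 × N: 2 H each → 4
  2 × O: no H
  1 × Br: no H
  1 × C: 3 H
  1 × N: no H
  1 × O (charge -1): no H
  1 × S: 1 H
  Total hydrogens = 19.
Net charge -1.
Molecular formula: C16H19BrN3O3S-

C16H19BrN3O3S-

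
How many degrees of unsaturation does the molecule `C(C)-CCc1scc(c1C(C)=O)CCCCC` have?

4

Molecular formula from the SMILES: C15H24OS.
DoU = (2C + 2 + N − H − X)/2 = (2·15 + 2 + 0 − 24 − 0)/2 = 8/2 = 4.
(Structurally: 1 ring(s) + 3 π bond(s) = 4.)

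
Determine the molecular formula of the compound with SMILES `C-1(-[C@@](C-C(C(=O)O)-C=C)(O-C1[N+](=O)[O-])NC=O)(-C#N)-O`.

Heavy atoms from the SMILES: 10 C, 3 N, 7 O.
Implicit hydrogens by atom environment:
  4 × C: 1 H each → 4
  4 × C: no H
  4 × O: no H
  2 × C: 2 H each → 4
  2 × O: 1 H each → 2
  1 × N: 1 H
  1 × N: no H
  1 × N (charge +1): no H
  1 × O (charge -1): no H
  Total hydrogens = 11.
Molecular formula: C10H11N3O7

C10H11N3O7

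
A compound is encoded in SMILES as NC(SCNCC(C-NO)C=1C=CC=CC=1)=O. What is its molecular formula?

Heavy atoms from the SMILES: 11 C, 3 N, 2 O, 1 S.
Implicit hydrogens by atom environment:
  5 × C (aromatic): 1 H each → 5
  3 × C: 2 H each → 6
  2 × N: 1 H each → 2
  1 × C: 1 H
  1 × C (aromatic): no H
  1 × C: no H
  1 × N: 2 H
  1 × O: 1 H
  1 × O: no H
  1 × S: no H
  Total hydrogens = 17.
Molecular formula: C11H17N3O2S

C11H17N3O2S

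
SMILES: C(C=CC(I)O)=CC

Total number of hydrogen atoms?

9

Hydrogens are implicit in SMILES; fill each atom to its normal valence:
  5 × C: 1 H each → 5
  1 × C: 3 H
  1 × I: no H
  1 × O: 1 H
  Total hydrogens = 9.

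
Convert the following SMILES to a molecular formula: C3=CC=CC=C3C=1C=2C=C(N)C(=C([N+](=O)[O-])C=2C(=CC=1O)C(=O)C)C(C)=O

Heavy atoms from the SMILES: 20 C, 2 N, 5 O.
Implicit hydrogens by atom environment:
  9 × C (aromatic): no H
  7 × C (aromatic): 1 H each → 7
  3 × O: no H
  2 × C: 3 H each → 6
  2 × C: no H
  1 × N: 2 H
  1 × N (charge +1): no H
  1 × O: 1 H
  1 × O (charge -1): no H
  Total hydrogens = 16.
Molecular formula: C20H16N2O5

C20H16N2O5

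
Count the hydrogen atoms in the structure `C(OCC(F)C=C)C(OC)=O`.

Hydrogens are implicit in SMILES; fill each atom to its normal valence:
  3 × C: 2 H each → 6
  3 × O: no H
  2 × C: 1 H each → 2
  1 × C: 3 H
  1 × C: no H
  1 × F: no H
  Total hydrogens = 11.

11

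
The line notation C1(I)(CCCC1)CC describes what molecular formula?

Heavy atoms from the SMILES: 7 C, 1 I.
Implicit hydrogens by atom environment:
  5 × C: 2 H each → 10
  1 × C: 3 H
  1 × C: no H
  1 × I: no H
  Total hydrogens = 13.
Molecular formula: C7H13I

C7H13I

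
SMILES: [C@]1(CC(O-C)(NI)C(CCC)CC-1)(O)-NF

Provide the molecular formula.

Heavy atoms from the SMILES: 10 C, 1 F, 1 I, 2 N, 2 O.
Implicit hydrogens by atom environment:
  5 × C: 2 H each → 10
  2 × C: 3 H each → 6
  2 × C: no H
  2 × N: 1 H each → 2
  1 × C: 1 H
  1 × F: no H
  1 × I: no H
  1 × O: 1 H
  1 × O: no H
  Total hydrogens = 20.
Molecular formula: C10H20FIN2O2

C10H20FIN2O2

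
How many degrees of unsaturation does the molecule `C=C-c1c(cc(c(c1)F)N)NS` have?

5

Molecular formula from the SMILES: C8H9FN2S.
DoU = (2C + 2 + N − H − X)/2 = (2·8 + 2 + 2 − 9 − 1)/2 = 10/2 = 5.
(Structurally: 1 ring(s) + 4 π bond(s) = 5.)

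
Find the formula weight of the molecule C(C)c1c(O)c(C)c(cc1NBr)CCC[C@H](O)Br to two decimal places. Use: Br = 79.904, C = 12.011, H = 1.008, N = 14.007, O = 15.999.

Molecular formula: C13H19Br2NO2.
M = 2×79.904 + 13×12.011 + 19×1.008 + 1×14.007 + 2×15.999 = 381.11 g/mol.

381.11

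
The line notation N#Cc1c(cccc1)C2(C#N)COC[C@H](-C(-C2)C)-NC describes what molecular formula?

C16H19N3O

Heavy atoms from the SMILES: 16 C, 3 N, 1 O.
Implicit hydrogens by atom environment:
  4 × C (aromatic): 1 H each → 4
  3 × C: 2 H each → 6
  3 × C: no H
  2 × C: 3 H each → 6
  2 × C: 1 H each → 2
  2 × C (aromatic): no H
  2 × N: no H
  1 × N: 1 H
  1 × O: no H
  Total hydrogens = 19.
Molecular formula: C16H19N3O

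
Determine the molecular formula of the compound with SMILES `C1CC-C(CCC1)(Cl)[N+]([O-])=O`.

C7H12ClNO2

Heavy atoms from the SMILES: 7 C, 1 Cl, 1 N, 2 O.
Implicit hydrogens by atom environment:
  6 × C: 2 H each → 12
  1 × C: no H
  1 × Cl: no H
  1 × N (charge +1): no H
  1 × O: no H
  1 × O (charge -1): no H
  Total hydrogens = 12.
Molecular formula: C7H12ClNO2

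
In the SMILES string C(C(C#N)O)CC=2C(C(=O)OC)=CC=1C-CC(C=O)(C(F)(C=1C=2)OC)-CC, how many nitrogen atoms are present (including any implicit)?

The symbol for nitrogen appears 1 time in the SMILES.

1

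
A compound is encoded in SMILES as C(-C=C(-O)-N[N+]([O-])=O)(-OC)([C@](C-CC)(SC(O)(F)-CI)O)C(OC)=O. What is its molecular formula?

Heavy atoms from the SMILES: 12 C, 1 F, 1 I, 2 N, 8 O, 1 S.
Implicit hydrogens by atom environment:
  5 × C: no H
  4 × O: no H
  3 × C: 3 H each → 9
  3 × C: 2 H each → 6
  3 × O: 1 H each → 3
  1 × C: 1 H
  1 × F: no H
  1 × I: no H
  1 × N: 1 H
  1 × N (charge +1): no H
  1 × O (charge -1): no H
  1 × S: no H
  Total hydrogens = 20.
Molecular formula: C12H20FIN2O8S

C12H20FIN2O8S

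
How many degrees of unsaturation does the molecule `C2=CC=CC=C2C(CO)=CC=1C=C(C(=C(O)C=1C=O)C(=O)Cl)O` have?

Molecular formula from the SMILES: C17H13ClO5.
DoU = (2C + 2 + N − H − X)/2 = (2·17 + 2 + 0 − 13 − 1)/2 = 22/2 = 11.
(Structurally: 2 ring(s) + 9 π bond(s) = 11.)

11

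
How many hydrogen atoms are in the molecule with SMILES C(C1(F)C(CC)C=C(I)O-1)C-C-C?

16

Hydrogens are implicit in SMILES; fill each atom to its normal valence:
  4 × C: 2 H each → 8
  2 × C: 3 H each → 6
  2 × C: 1 H each → 2
  2 × C: no H
  1 × F: no H
  1 × I: no H
  1 × O: no H
  Total hydrogens = 16.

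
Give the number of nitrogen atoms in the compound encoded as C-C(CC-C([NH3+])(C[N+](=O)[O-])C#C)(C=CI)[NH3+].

The symbol for nitrogen appears 3 times in the SMILES.

3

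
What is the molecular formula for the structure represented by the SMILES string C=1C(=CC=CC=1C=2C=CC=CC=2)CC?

Heavy atoms from the SMILES: 14 C.
Implicit hydrogens by atom environment:
  9 × C (aromatic): 1 H each → 9
  3 × C (aromatic): no H
  1 × C: 3 H
  1 × C: 2 H
  Total hydrogens = 14.
Molecular formula: C14H14

C14H14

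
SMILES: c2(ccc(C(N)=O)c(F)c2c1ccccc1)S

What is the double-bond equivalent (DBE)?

9

Molecular formula from the SMILES: C13H10FNOS.
DoU = (2C + 2 + N − H − X)/2 = (2·13 + 2 + 1 − 10 − 1)/2 = 18/2 = 9.
(Structurally: 2 ring(s) + 7 π bond(s) = 9.)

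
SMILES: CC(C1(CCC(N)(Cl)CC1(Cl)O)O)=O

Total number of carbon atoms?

The symbol for carbon appears 8 times in the SMILES. (Cl is a single chlorine, not C + l.)

8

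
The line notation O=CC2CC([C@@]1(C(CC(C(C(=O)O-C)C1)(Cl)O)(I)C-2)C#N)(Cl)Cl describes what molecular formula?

C14H15Cl3INO4

Heavy atoms from the SMILES: 14 C, 3 Cl, 1 I, 1 N, 4 O.
Implicit hydrogens by atom environment:
  6 × C: no H
  4 × C: 2 H each → 8
  3 × C: 1 H each → 3
  3 × Cl: no H
  3 × O: no H
  1 × C: 3 H
  1 × I: no H
  1 × N: no H
  1 × O: 1 H
  Total hydrogens = 15.
Molecular formula: C14H15Cl3INO4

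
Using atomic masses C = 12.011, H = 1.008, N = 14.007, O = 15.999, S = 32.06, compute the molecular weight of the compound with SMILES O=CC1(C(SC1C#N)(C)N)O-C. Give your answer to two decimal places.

Molecular formula: C7H10N2O2S.
M = 7×12.011 + 10×1.008 + 2×14.007 + 2×15.999 + 1×32.06 = 186.23 g/mol.

186.23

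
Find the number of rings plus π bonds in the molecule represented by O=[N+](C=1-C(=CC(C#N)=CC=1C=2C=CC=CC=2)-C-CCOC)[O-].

11

Molecular formula from the SMILES: C17H16N2O3.
DoU = (2C + 2 + N − H − X)/2 = (2·17 + 2 + 2 − 16 − 0)/2 = 22/2 = 11.
(Structurally: 2 ring(s) + 9 π bond(s) = 11.)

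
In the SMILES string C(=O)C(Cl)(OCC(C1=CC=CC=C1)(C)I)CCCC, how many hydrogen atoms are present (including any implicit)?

Hydrogens are implicit in SMILES; fill each atom to its normal valence:
  5 × C (aromatic): 1 H each → 5
  4 × C: 2 H each → 8
  2 × C: 3 H each → 6
  2 × C: no H
  2 × O: no H
  1 × C: 1 H
  1 × C (aromatic): no H
  1 × Cl: no H
  1 × I: no H
  Total hydrogens = 20.

20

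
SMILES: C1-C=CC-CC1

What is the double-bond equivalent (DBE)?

2

Molecular formula from the SMILES: C6H10.
DoU = (2C + 2 + N − H − X)/2 = (2·6 + 2 + 0 − 10 − 0)/2 = 4/2 = 2.
(Structurally: 1 ring(s) + 1 π bond(s) = 2.)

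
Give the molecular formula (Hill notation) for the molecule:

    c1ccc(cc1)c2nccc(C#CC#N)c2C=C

C16H10N2

Heavy atoms from the SMILES: 16 C, 2 N.
Implicit hydrogens by atom environment:
  7 × C (aromatic): 1 H each → 7
  4 × C (aromatic): no H
  3 × C: no H
  1 × C: 2 H
  1 × C: 1 H
  1 × N (aromatic): no H
  1 × N: no H
  Total hydrogens = 10.
Molecular formula: C16H10N2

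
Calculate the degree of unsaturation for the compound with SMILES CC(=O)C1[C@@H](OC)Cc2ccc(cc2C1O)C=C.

Molecular formula from the SMILES: C15H18O3.
DoU = (2C + 2 + N − H − X)/2 = (2·15 + 2 + 0 − 18 − 0)/2 = 14/2 = 7.
(Structurally: 2 ring(s) + 5 π bond(s) = 7.)

7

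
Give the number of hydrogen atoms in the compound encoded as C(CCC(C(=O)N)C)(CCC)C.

21

Hydrogens are implicit in SMILES; fill each atom to its normal valence:
  4 × C: 2 H each → 8
  3 × C: 3 H each → 9
  2 × C: 1 H each → 2
  1 × C: no H
  1 × N: 2 H
  1 × O: no H
  Total hydrogens = 21.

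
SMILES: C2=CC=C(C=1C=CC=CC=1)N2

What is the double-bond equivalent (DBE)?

Molecular formula from the SMILES: C10H9N.
DoU = (2C + 2 + N − H − X)/2 = (2·10 + 2 + 1 − 9 − 0)/2 = 14/2 = 7.
(Structurally: 2 ring(s) + 5 π bond(s) = 7.)

7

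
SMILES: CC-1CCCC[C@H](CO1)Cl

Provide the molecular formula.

Heavy atoms from the SMILES: 8 C, 1 Cl, 1 O.
Implicit hydrogens by atom environment:
  5 × C: 2 H each → 10
  2 × C: 1 H each → 2
  1 × C: 3 H
  1 × Cl: no H
  1 × O: no H
  Total hydrogens = 15.
Molecular formula: C8H15ClO

C8H15ClO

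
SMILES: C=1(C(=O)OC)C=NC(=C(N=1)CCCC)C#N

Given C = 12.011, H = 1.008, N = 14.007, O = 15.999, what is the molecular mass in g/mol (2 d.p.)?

219.24

Molecular formula: C11H13N3O2.
M = 11×12.011 + 13×1.008 + 3×14.007 + 2×15.999 = 219.24 g/mol.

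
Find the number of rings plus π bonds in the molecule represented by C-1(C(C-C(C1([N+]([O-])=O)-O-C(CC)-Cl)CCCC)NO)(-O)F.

2

Molecular formula from the SMILES: C12H22ClFN2O5.
DoU = (2C + 2 + N − H − X)/2 = (2·12 + 2 + 2 − 22 − 2)/2 = 4/2 = 2.
(Structurally: 1 ring(s) + 1 π bond(s) = 2.)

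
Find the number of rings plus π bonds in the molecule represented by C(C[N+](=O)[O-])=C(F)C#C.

4

Molecular formula from the SMILES: C5H4FNO2.
DoU = (2C + 2 + N − H − X)/2 = (2·5 + 2 + 1 − 4 − 1)/2 = 8/2 = 4.
(Structurally: 0 ring(s) + 4 π bond(s) = 4.)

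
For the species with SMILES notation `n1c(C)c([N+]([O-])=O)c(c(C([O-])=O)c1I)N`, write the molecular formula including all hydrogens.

C7H5IN3O4-

Heavy atoms from the SMILES: 7 C, 1 I, 3 N, 4 O.
Implicit hydrogens by atom environment:
  5 × C (aromatic): no H
  2 × O: no H
  2 × O (charge -1): no H
  1 × C: 3 H
  1 × C: no H
  1 × I: no H
  1 × N: 2 H
  1 × N (aromatic): no H
  1 × N (charge +1): no H
  Total hydrogens = 5.
Net charge -1.
Molecular formula: C7H5IN3O4-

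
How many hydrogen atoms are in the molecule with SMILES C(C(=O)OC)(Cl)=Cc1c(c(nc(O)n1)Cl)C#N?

5

Hydrogens are implicit in SMILES; fill each atom to its normal valence:
  4 × C (aromatic): no H
  3 × C: no H
  2 × Cl: no H
  2 × N (aromatic): no H
  2 × O: no H
  1 × C: 3 H
  1 × C: 1 H
  1 × N: no H
  1 × O: 1 H
  Total hydrogens = 5.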